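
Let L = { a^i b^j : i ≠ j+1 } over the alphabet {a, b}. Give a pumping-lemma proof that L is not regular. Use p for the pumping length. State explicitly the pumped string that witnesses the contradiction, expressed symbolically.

a^{p+p!} b^{p+p!-1}

Assume L is regular; let p be its pumping constant.
Choose w = a^p b^{p+p!-1}. Since p ≠ (p+p!-1)+1 = p+p!, w ∈ L; and |w| ≥ p.
By the pumping lemma, w = xyz with |xy| ≤ p and |y| ≥ 1.
Because |xy| ≤ p and w begins with p copies of a, we have y = a^k with 1 ≤ k ≤ p.
Since 1 ≤ k ≤ p, k divides p!; set t = 1 + p!/k. Then xy^t z has p + (p!/k)·k = p + p! copies of a. Now the a-count is p+p! and (b-count)+1 = (p+p!-1)+1 = p+p!, so i ≠ j+1 fails. So xy^t z = a^{p+p!} b^{p+p!-1} ∉ L.
Contradiction. Therefore L is not regular.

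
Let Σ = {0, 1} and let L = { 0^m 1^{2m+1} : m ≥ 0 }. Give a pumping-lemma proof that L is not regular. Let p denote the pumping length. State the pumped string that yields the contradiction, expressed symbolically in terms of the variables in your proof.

Suppose for contradiction that L is regular, and let p be the pumping length.
Choose w = 0^p 1^{2p+1}, which is in L with |w| = 3p+1 ≥ p.
Write w = xyz as guaranteed by the lemma, with |xy| ≤ p and |y| ≥ 1.
Because |xy| ≤ p and w begins with p copies of 0, we have y = 0^k with 1 ≤ k ≤ p.
Pump with i = 2: xy^2z = 0^{p+k} 1^{2p+1}. For this to lie in L we would need 2p+1 = 2(p+k)+1, which forces k = 0. But k ≥ 1, so xy^2z ∉ L.
This contradicts the pumping lemma, so L is not regular.

0^{p+k} 1^{2p+1}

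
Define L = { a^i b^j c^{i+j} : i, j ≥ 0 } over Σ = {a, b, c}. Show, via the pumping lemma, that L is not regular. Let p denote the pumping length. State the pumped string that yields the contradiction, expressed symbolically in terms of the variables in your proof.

Toward a contradiction, assume L is regular with pumping length p.
Take w = a^p b^p c^{2p} ∈ L (with i=j=p, i+j=2p), |w| = 4p ≥ p.
By the pumping lemma, w = xyz with |xy| ≤ p and |y| > 0.
Since the first p symbols of w are all a's and |xy| ≤ p, y lies entirely in the leading a-block: y = a^k for some k with 1 ≤ k ≤ p.
Consider xy^2z = a^{p+k} b^p c^{2p}. Now the a- and b-counts sum to 2p+k, but the c-count is 2p ≠ 2p+k. So xy^2z ∉ L.
Contradiction. Therefore L is not regular.

a^{p+k} b^p c^{2p}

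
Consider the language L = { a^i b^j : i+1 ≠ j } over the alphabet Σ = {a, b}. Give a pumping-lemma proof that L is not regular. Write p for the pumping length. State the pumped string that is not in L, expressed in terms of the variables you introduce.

a^{p+p!} b^{p+p!+1}

Assume L is regular; let p be its pumping constant.
Choose w = a^p b^{p+p!+1}. Since p ≠ (p+p!+1)-1 = p+p!, w ∈ L; and |w| ≥ p.
Write w = xyz as guaranteed by the lemma, with |xy| ≤ p and |y| > 0.
Because |xy| ≤ p and w begins with p copies of a, we have y = a^k with 1 ≤ k ≤ p.
Since 1 ≤ k ≤ p, k divides p!; set t = 1 + p!/k. Then xy^t z has p + (p!/k)·k = p + p! copies of a. Now the a-count is p+p! and (b-count)-1 = (p+p!+1)-1 = p+p!, so i+1 ≠ j fails. So xy^t z = a^{p+p!} b^{p+p!+1} ∉ L.
This contradicts the pumping lemma, so L is not regular.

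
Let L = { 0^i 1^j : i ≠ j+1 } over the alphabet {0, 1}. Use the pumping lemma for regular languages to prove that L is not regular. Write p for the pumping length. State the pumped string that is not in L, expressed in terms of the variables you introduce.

0^{p+p!} 1^{p+p!-1}

Suppose for contradiction that L is regular, and let p be the pumping length.
Choose w = 0^p 1^{p+p!-1}. Since p ≠ (p+p!-1)+1 = p+p!, w ∈ L; and |w| ≥ p.
By the pumping lemma, w = xyz with |xy| ≤ p and y is nonempty.
The first p characters of w are 0's, so xy (and hence y) consists only of 0's. Write y = 0^k, 1 ≤ k ≤ p.
Since 1 ≤ k ≤ p, k divides p!; set t = 1 + p!/k. Then xy^t z has p + (p!/k)·k = p + p! copies of 0. Now the 0-count is p+p! and (1-count)+1 = (p+p!-1)+1 = p+p!, so i ≠ j+1 fails. So xy^t z = 0^{p+p!} 1^{p+p!-1} ∉ L.
This contradicts the pumping lemma, so L is not regular.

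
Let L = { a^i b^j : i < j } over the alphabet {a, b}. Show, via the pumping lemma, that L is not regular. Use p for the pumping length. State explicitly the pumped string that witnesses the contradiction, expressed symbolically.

Toward a contradiction, assume L is regular with pumping length p.
Choose w = a^p b^{p+1} ∈ L, with |w| = 2p+1 ≥ p.
By the pumping lemma, w = xyz with |xy| ≤ p and |y| > 0.
The first p characters of w are a's, so xy (and hence y) consists only of a's. Write y = a^k, 1 ≤ k ≤ p.
Consider xy^2z = a^{p+k} b^{p+1}. Since k ≥ 1, the a-count p+k is at least p+1, so i < j fails; thus xy^2z ∉ L.
Contradiction. Therefore L is not regular.

a^{p+k} b^{p+1}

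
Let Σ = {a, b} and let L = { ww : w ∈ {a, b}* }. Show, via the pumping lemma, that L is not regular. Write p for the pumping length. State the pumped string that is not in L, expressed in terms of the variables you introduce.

a^{p+k} b^p a^p b^p

Assume L is regular; let p be its pumping constant.
Take w = a^p b^p a^p b^p = uu where u = a^pb^p; then w ∈ L and |w| = 4p ≥ p.
The pumping lemma gives a decomposition w = xyz where |xy| ≤ p and y is nonempty.
Because |xy| ≤ p and w begins with p copies of a, we have y = a^k with 1 ≤ k ≤ p.
Pump with i = 2: xy^2z = a^{p+k} b^p a^p b^p, of length 4p+k. Suppose this equals vv. The string starts with a and ends with b, so v does too; thus the boundary between the two copies of v is a b→a transition. There is exactly one such transition, at position 2p+k, so |v| = 2p+k and |vv| = 4p+2k ≠ 4p+k since k ≥ 1. So xy^2z ∉ L.
This contradicts the pumping lemma, so L is not regular.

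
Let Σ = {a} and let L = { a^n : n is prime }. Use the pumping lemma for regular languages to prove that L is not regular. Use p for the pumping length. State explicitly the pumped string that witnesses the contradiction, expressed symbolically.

Toward a contradiction, assume L is regular with pumping length p.
Let q be a prime with q ≥ p+2 (infinitely many primes exist), and take w = a^q ∈ L with |w| = q ≥ p.
By the pumping lemma, w = xyz with |xy| ≤ p and |y| > 0.
Then y = a^k for some k with 1 ≤ k ≤ p.
Since 1 ≤ k ≤ p, |xz| = q-k. Pump with i = q+1: |xy^{q+1}z| = (q-k)+(q+1)k = q+qk = q(1+k), which is composite (both factors ≥ 2). So xy^{q+1}z = a^{q(1+k)} ∉ L.
This is a contradiction; hence L is not regular.

a^{q(1+k)}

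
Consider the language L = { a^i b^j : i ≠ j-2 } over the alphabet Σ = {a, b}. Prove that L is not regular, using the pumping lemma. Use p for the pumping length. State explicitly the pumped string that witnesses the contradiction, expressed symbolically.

a^{p+p!} b^{p+p!+2}

Assume L is regular. Let p be the pumping length given by the pumping lemma.
Choose w = a^p b^{p+p!+2}. Since p ≠ (p+p!+2)-2 = p+p!, w ∈ L; and |w| ≥ p.
Write w = xyz as guaranteed by the lemma, with |xy| ≤ p and y is nonempty.
The first p characters of w are a's, so xy (and hence y) consists only of a's. Write y = a^k, 1 ≤ k ≤ p.
Since 1 ≤ k ≤ p, k divides p!; set t = 1 + p!/k. Then xy^t z has p + (p!/k)·k = p + p! copies of a. Now the a-count is p+p! and (b-count)-2 = (p+p!+2)-2 = p+p!, so i ≠ j-2 fails. So xy^t z = a^{p+p!} b^{p+p!+2} ∉ L.
This is a contradiction; hence L is not regular.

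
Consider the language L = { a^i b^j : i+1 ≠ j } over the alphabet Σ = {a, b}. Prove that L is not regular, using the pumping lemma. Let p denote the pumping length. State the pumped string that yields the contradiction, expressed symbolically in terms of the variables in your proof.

a^{p+p!} b^{p+p!+1}

Suppose for contradiction that L is regular, and let p be the pumping length.
Choose w = a^p b^{p+p!+1}. Since p ≠ (p+p!+1)-1 = p+p!, w ∈ L; and |w| ≥ p.
By the pumping lemma, w = xyz with |xy| ≤ p and |y| > 0.
Since the first p symbols of w are all a's and |xy| ≤ p, y lies entirely in the leading a-block: y = a^k for some k with 1 ≤ k ≤ p.
Since 1 ≤ k ≤ p, k divides p!; set t = 1 + p!/k. Then xy^t z has p + (p!/k)·k = p + p! copies of a. Now the a-count is p+p! and (b-count)-1 = (p+p!+1)-1 = p+p!, so i+1 ≠ j fails. So xy^t z = a^{p+p!} b^{p+p!+1} ∉ L.
Contradiction. Therefore L is not regular.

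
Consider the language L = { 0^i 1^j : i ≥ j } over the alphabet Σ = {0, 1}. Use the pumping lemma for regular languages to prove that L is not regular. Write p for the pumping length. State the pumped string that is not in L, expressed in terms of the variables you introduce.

Assume L is regular. Let p be the pumping length given by the pumping lemma.
Choose w = 0^p 1^p ∈ L, with |w| = 2p ≥ p.
The pumping lemma gives a decomposition w = xyz where |xy| ≤ p and y is nonempty.
Because |xy| ≤ p and w begins with p copies of 0, we have y = 0^k with 1 ≤ k ≤ p.
Consider xy^0z = xz = 0^{p-k} 1^p. Since k ≥ 1, the 0-count p-k is less than p, so i ≥ j fails; thus xz ∉ L.
This contradicts the pumping lemma, so L is not regular.

0^{p-k} 1^p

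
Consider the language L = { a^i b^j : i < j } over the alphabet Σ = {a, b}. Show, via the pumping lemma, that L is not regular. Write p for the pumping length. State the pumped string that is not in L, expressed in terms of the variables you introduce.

Assume L is regular. Let p be the pumping length given by the pumping lemma.
Choose w = a^p b^{p+1} ∈ L, with |w| = 2p+1 ≥ p.
By the pumping lemma, w = xyz with |xy| ≤ p and |y| ≥ 1.
The first p characters of w are a's, so xy (and hence y) consists only of a's. Write y = a^k, 1 ≤ k ≤ p.
Consider xy^2z = a^{p+k} b^{p+1}. Since k ≥ 1, the a-count p+k is at least p+1, so i < j fails; thus xy^2z ∉ L.
Contradiction. Therefore L is not regular.

a^{p+k} b^{p+1}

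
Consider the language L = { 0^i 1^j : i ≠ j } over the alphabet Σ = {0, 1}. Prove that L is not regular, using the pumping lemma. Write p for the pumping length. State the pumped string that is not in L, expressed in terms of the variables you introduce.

Assume L is regular. Let p be the pumping length given by the pumping lemma.
Choose w = 0^p 1^{p+p!}. Since p ≠ p+p!, w ∈ L; and |w| ≥ p.
Write w = xyz as guaranteed by the lemma, with |xy| ≤ p and |y| ≥ 1.
The first p characters of w are 0's, so xy (and hence y) consists only of 0's. Write y = 0^k, 1 ≤ k ≤ p.
Since 1 ≤ k ≤ p, k divides p!; set t = 1 + p!/k. Then xy^t z has p + (p!/k)·k = p + p! copies of 0. Now the 0-count equals the 1-count, so i ≠ j fails. So xy^t z = 0^{p+p!} 1^{p+p!} ∉ L.
This is a contradiction; hence L is not regular.

0^{p+p!} 1^{p+p!}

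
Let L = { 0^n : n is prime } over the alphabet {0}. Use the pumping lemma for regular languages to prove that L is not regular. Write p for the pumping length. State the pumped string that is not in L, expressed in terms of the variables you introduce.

Suppose for contradiction that L is regular, and let p be the pumping length.
Let q be a prime with q ≥ p+2 (infinitely many primes exist), and take w = 0^q ∈ L with |w| = q ≥ p.
Write w = xyz as guaranteed by the lemma, with |xy| ≤ p and y is nonempty.
Then y = 0^k for some k with 1 ≤ k ≤ p.
Since 1 ≤ k ≤ p, |xz| = q-k. Pump with i = q+1: |xy^{q+1}z| = (q-k)+(q+1)k = q+qk = q(1+k), which is composite (both factors ≥ 2). So xy^{q+1}z = 0^{q(1+k)} ∉ L.
This contradicts the pumping lemma, so L is not regular.

0^{q(1+k)}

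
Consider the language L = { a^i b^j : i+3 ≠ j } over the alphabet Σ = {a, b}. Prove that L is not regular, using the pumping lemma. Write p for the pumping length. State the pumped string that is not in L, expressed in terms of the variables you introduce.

Assume L is regular. Let p be the pumping length given by the pumping lemma.
Choose w = a^p b^{p+p!+3}. Since p ≠ (p+p!+3)-3 = p+p!, w ∈ L; and |w| ≥ p.
By the pumping lemma, w = xyz with |xy| ≤ p and |y| ≥ 1.
Since the first p symbols of w are all a's and |xy| ≤ p, y lies entirely in the leading a-block: y = a^k for some k with 1 ≤ k ≤ p.
Since 1 ≤ k ≤ p, k divides p!; set t = 1 + p!/k. Then xy^t z has p + (p!/k)·k = p + p! copies of a. Now the a-count is p+p! and (b-count)-3 = (p+p!+3)-3 = p+p!, so i+3 ≠ j fails. So xy^t z = a^{p+p!} b^{p+p!+3} ∉ L.
Contradiction. Therefore L is not regular.

a^{p+p!} b^{p+p!+3}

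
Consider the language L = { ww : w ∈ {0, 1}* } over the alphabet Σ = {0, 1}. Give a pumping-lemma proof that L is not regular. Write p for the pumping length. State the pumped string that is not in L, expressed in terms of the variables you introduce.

Assume L is regular. Let p be the pumping length given by the pumping lemma.
Take w = 0^p 1^p 0^p 1^p = uu where u = 0^p1^p; then w ∈ L and |w| = 4p ≥ p.
The pumping lemma gives a decomposition w = xyz where |xy| ≤ p and |y| ≥ 1.
The first p characters of w are 0's, so xy (and hence y) consists only of 0's. Write y = 0^k, 1 ≤ k ≤ p.
Pump with i = 2: xy^2z = 0^{p+k} 1^p 0^p 1^p, of length 4p+k. Suppose this equals vv. The string starts with 0 and ends with 1, so v does too; thus the boundary between the two copies of v is a 1→0 transition. There is exactly one such transition, at position 2p+k, so |v| = 2p+k and |vv| = 4p+2k ≠ 4p+k since k ≥ 1. So xy^2z ∉ L.
This contradicts the pumping lemma, so L is not regular.

0^{p+k} 1^p 0^p 1^p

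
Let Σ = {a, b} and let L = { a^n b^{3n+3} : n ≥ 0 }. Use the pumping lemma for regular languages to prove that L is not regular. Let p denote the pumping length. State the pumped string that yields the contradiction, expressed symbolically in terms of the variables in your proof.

a^{p+k} b^{3p+3}

Toward a contradiction, assume L is regular with pumping length p.
Let w = a^p b^{3p+3} ∈ L; note |w| = 4p+3 ≥ p.
The pumping lemma gives a decomposition w = xyz where |xy| ≤ p and |y| > 0.
Because |xy| ≤ p and w begins with p copies of a, we have y = a^k with 1 ≤ k ≤ p.
Pump with i = 2: xy^2z = a^{p+k} b^{3p+3}. For this to lie in L we would need 3p+3 = 3(p+k)+3, which forces k = 0. But k ≥ 1, so xy^2z ∉ L.
Contradiction. Therefore L is not regular.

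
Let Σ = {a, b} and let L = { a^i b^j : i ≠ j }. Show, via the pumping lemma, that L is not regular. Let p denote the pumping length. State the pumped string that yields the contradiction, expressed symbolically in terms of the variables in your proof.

a^{p+p!} b^{p+p!}

Assume L is regular; let p be its pumping constant.
Choose w = a^p b^{p+p!}. Since p ≠ p+p!, w ∈ L; and |w| ≥ p.
Write w = xyz as guaranteed by the lemma, with |xy| ≤ p and |y| ≥ 1.
Because |xy| ≤ p and w begins with p copies of a, we have y = a^k with 1 ≤ k ≤ p.
Since 1 ≤ k ≤ p, k divides p!; set t = 1 + p!/k. Then xy^t z has p + (p!/k)·k = p + p! copies of a. Now the a-count equals the b-count, so i ≠ j fails. So xy^t z = a^{p+p!} b^{p+p!} ∉ L.
This is a contradiction; hence L is not regular.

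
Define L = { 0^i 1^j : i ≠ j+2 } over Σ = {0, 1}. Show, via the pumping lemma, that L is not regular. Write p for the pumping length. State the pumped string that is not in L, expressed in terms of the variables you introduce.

0^{p+p!} 1^{p+p!-2}

Toward a contradiction, assume L is regular with pumping length p.
Choose w = 0^p 1^{p+p!-2}. Since p ≠ (p+p!-2)+2 = p+p!, w ∈ L; and |w| ≥ p.
The pumping lemma gives a decomposition w = xyz where |xy| ≤ p and y is nonempty.
The first p characters of w are 0's, so xy (and hence y) consists only of 0's. Write y = 0^k, 1 ≤ k ≤ p.
Since 1 ≤ k ≤ p, k divides p!; set t = 1 + p!/k. Then xy^t z has p + (p!/k)·k = p + p! copies of 0. Now the 0-count is p+p! and (1-count)+2 = (p+p!-2)+2 = p+p!, so i ≠ j+2 fails. So xy^t z = 0^{p+p!} 1^{p+p!-2} ∉ L.
This is a contradiction; hence L is not regular.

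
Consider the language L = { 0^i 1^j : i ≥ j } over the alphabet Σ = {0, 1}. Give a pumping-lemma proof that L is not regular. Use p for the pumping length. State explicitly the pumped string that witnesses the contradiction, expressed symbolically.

Assume L is regular. Let p be the pumping length given by the pumping lemma.
Choose w = 0^p 1^p ∈ L, with |w| = 2p ≥ p.
The pumping lemma gives a decomposition w = xyz where |xy| ≤ p and y is nonempty.
The first p characters of w are 0's, so xy (and hence y) consists only of 0's. Write y = 0^k, 1 ≤ k ≤ p.
Consider xy^0z = xz = 0^{p-k} 1^p. Since k ≥ 1, the 0-count p-k is less than p, so i ≥ j fails; thus xz ∉ L.
This is a contradiction; hence L is not regular.

0^{p-k} 1^p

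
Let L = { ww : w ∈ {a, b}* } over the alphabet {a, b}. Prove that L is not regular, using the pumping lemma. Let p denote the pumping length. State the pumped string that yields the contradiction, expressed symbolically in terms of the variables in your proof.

a^{p+k} b^p a^p b^p

Suppose for contradiction that L is regular, and let p be the pumping length.
Take w = a^p b^p a^p b^p = uu where u = a^pb^p; then w ∈ L and |w| = 4p ≥ p.
Write w = xyz as guaranteed by the lemma, with |xy| ≤ p and |y| ≥ 1.
Since the first p symbols of w are all a's and |xy| ≤ p, y lies entirely in the leading a-block: y = a^k for some k with 1 ≤ k ≤ p.
Pump with i = 2: xy^2z = a^{p+k} b^p a^p b^p, of length 4p+k. Suppose this equals vv. The string starts with a and ends with b, so v does too; thus the boundary between the two copies of v is a b→a transition. There is exactly one such transition, at position 2p+k, so |v| = 2p+k and |vv| = 4p+2k ≠ 4p+k since k ≥ 1. So xy^2z ∉ L.
This is a contradiction; hence L is not regular.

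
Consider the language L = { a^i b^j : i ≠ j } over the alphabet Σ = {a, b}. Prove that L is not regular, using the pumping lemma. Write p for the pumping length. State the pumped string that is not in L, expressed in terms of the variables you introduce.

Suppose for contradiction that L is regular, and let p be the pumping length.
Choose w = a^p b^{p+p!}. Since p ≠ p+p!, w ∈ L; and |w| ≥ p.
The pumping lemma gives a decomposition w = xyz where |xy| ≤ p and |y| ≥ 1.
Because |xy| ≤ p and w begins with p copies of a, we have y = a^k with 1 ≤ k ≤ p.
Since 1 ≤ k ≤ p, k divides p!; set t = 1 + p!/k. Then xy^t z has p + (p!/k)·k = p + p! copies of a. Now the a-count equals the b-count, so i ≠ j fails. So xy^t z = a^{p+p!} b^{p+p!} ∉ L.
This contradicts the pumping lemma, so L is not regular.

a^{p+p!} b^{p+p!}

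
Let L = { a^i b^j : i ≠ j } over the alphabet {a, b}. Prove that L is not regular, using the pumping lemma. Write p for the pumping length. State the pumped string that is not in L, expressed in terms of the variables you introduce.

a^{p+p!} b^{p+p!}

Suppose for contradiction that L is regular, and let p be the pumping length.
Choose w = a^p b^{p+p!}. Since p ≠ p+p!, w ∈ L; and |w| ≥ p.
By the pumping lemma, w = xyz with |xy| ≤ p and |y| ≥ 1.
Because |xy| ≤ p and w begins with p copies of a, we have y = a^k with 1 ≤ k ≤ p.
Since 1 ≤ k ≤ p, k divides p!; set t = 1 + p!/k. Then xy^t z has p + (p!/k)·k = p + p! copies of a. Now the a-count equals the b-count, so i ≠ j fails. So xy^t z = a^{p+p!} b^{p+p!} ∉ L.
Contradiction. Therefore L is not regular.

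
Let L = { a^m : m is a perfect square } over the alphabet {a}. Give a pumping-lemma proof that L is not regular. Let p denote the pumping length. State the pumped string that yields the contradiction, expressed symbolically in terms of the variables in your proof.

Toward a contradiction, assume L is regular with pumping length p.
Take w = a^{p²} ∈ L with |w| = p² ≥ p.
Write w = xyz as guaranteed by the lemma, with |xy| ≤ p and |y| > 0.
Then y = a^k for some k with 1 ≤ k ≤ p.
Pump with i = 2: xy^2z = a^{p²+k}. Since 1 ≤ k ≤ p, p² < p²+k ≤ p²+p < (p+1)², so p²+k lies strictly between consecutive squares and is not a perfect square. So xy^2z ∉ L.
This is a contradiction; hence L is not regular.

a^{p²+k}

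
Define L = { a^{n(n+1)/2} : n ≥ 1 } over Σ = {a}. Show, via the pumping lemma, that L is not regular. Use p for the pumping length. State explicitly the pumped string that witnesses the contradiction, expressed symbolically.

a^{p(p+1)/2+k}

Assume L is regular; let p be its pumping constant.
Take w = a^{p(p+1)/2} ∈ L with |w| = p(p+1)/2 ≥ p.
Write w = xyz as guaranteed by the lemma, with |xy| ≤ p and y is nonempty.
Then y = a^k for some k with 1 ≤ k ≤ p.
Pump with i = 2: xy^2z = a^{p(p+1)/2+k}. Since 1 ≤ k ≤ p, p(p+1)/2 < p(p+1)/2+k ≤ p(p+1)/2+p < (p+1)(p+2)/2, so p(p+1)/2+k is strictly between consecutive triangular numbers. So xy^2z ∉ L.
This is a contradiction; hence L is not regular.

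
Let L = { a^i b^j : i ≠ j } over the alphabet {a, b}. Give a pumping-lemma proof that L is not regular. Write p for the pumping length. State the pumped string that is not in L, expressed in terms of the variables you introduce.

a^{p+p!} b^{p+p!}

Assume L is regular; let p be its pumping constant.
Choose w = a^p b^{p+p!}. Since p ≠ p+p!, w ∈ L; and |w| ≥ p.
The pumping lemma gives a decomposition w = xyz where |xy| ≤ p and |y| ≥ 1.
The first p characters of w are a's, so xy (and hence y) consists only of a's. Write y = a^k, 1 ≤ k ≤ p.
Since 1 ≤ k ≤ p, k divides p!; set t = 1 + p!/k. Then xy^t z has p + (p!/k)·k = p + p! copies of a. Now the a-count equals the b-count, so i ≠ j fails. So xy^t z = a^{p+p!} b^{p+p!} ∉ L.
Contradiction. Therefore L is not regular.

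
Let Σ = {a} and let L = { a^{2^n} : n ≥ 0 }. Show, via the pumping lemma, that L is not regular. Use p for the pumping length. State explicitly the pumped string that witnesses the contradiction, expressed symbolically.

a^{2^p+k}

Assume L is regular. Let p be the pumping length given by the pumping lemma.
Take w = a^{2^p} ∈ L with |w| = 2^p ≥ p.
By the pumping lemma, w = xyz with |xy| ≤ p and y is nonempty.
Then y = a^k for some k with 1 ≤ k ≤ p.
Pump with i = 2: xy^2z = a^{2^p+k}. Since 1 ≤ k ≤ p < 2^p, we have 2^p < 2^p+k < 2^{p+1}, so 2^p+k is not a power of 2. So xy^2z ∉ L.
Contradiction. Therefore L is not regular.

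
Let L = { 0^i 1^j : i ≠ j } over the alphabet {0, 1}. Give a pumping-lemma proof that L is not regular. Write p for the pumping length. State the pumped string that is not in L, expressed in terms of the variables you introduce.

Toward a contradiction, assume L is regular with pumping length p.
Choose w = 0^p 1^{p+p!}. Since p ≠ p+p!, w ∈ L; and |w| ≥ p.
The pumping lemma gives a decomposition w = xyz where |xy| ≤ p and |y| ≥ 1.
Since the first p symbols of w are all 0's and |xy| ≤ p, y lies entirely in the leading 0-block: y = 0^k for some k with 1 ≤ k ≤ p.
Since 1 ≤ k ≤ p, k divides p!; set t = 1 + p!/k. Then xy^t z has p + (p!/k)·k = p + p! copies of 0. Now the 0-count equals the 1-count, so i ≠ j fails. So xy^t z = 0^{p+p!} 1^{p+p!} ∉ L.
Contradiction. Therefore L is not regular.

0^{p+p!} 1^{p+p!}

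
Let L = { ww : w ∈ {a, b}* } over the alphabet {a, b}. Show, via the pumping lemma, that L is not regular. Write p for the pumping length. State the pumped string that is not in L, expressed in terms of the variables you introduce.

a^{p+k} b^p a^p b^p

Toward a contradiction, assume L is regular with pumping length p.
Take w = a^p b^p a^p b^p = uu where u = a^pb^p; then w ∈ L and |w| = 4p ≥ p.
By the pumping lemma, w = xyz with |xy| ≤ p and |y| > 0.
The first p characters of w are a's, so xy (and hence y) consists only of a's. Write y = a^k, 1 ≤ k ≤ p.
Pump with i = 2: xy^2z = a^{p+k} b^p a^p b^p, of length 4p+k. Suppose this equals vv. The string starts with a and ends with b, so v does too; thus the boundary between the two copies of v is a b→a transition. There is exactly one such transition, at position 2p+k, so |v| = 2p+k and |vv| = 4p+2k ≠ 4p+k since k ≥ 1. So xy^2z ∉ L.
This contradicts the pumping lemma, so L is not regular.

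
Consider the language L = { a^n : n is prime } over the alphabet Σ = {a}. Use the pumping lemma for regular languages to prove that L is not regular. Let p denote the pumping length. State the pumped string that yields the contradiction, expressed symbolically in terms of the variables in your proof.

a^{q(1+k)}

Toward a contradiction, assume L is regular with pumping length p.
Let q be a prime with q ≥ p+2 (infinitely many primes exist), and take w = a^q ∈ L with |w| = q ≥ p.
Write w = xyz as guaranteed by the lemma, with |xy| ≤ p and |y| > 0.
Then y = a^k for some k with 1 ≤ k ≤ p.
Since 1 ≤ k ≤ p, |xz| = q-k. Pump with i = q+1: |xy^{q+1}z| = (q-k)+(q+1)k = q+qk = q(1+k), which is composite (both factors ≥ 2). So xy^{q+1}z = a^{q(1+k)} ∉ L.
This contradicts the pumping lemma, so L is not regular.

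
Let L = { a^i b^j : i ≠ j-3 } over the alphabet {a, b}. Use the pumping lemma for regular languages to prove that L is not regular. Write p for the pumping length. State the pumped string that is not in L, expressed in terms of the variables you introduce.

Toward a contradiction, assume L is regular with pumping length p.
Choose w = a^p b^{p+p!+3}. Since p ≠ (p+p!+3)-3 = p+p!, w ∈ L; and |w| ≥ p.
The pumping lemma gives a decomposition w = xyz where |xy| ≤ p and y is nonempty.
Since the first p symbols of w are all a's and |xy| ≤ p, y lies entirely in the leading a-block: y = a^k for some k with 1 ≤ k ≤ p.
Since 1 ≤ k ≤ p, k divides p!; set t = 1 + p!/k. Then xy^t z has p + (p!/k)·k = p + p! copies of a. Now the a-count is p+p! and (b-count)-3 = (p+p!+3)-3 = p+p!, so i ≠ j-3 fails. So xy^t z = a^{p+p!} b^{p+p!+3} ∉ L.
Contradiction. Therefore L is not regular.

a^{p+p!} b^{p+p!+3}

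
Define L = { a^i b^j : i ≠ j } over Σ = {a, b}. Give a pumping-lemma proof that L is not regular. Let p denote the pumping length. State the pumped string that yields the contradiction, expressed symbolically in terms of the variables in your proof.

a^{p+p!} b^{p+p!}

Assume L is regular. Let p be the pumping length given by the pumping lemma.
Choose w = a^p b^{p+p!}. Since p ≠ p+p!, w ∈ L; and |w| ≥ p.
Write w = xyz as guaranteed by the lemma, with |xy| ≤ p and |y| > 0.
Since the first p symbols of w are all a's and |xy| ≤ p, y lies entirely in the leading a-block: y = a^k for some k with 1 ≤ k ≤ p.
Since 1 ≤ k ≤ p, k divides p!; set t = 1 + p!/k. Then xy^t z has p + (p!/k)·k = p + p! copies of a. Now the a-count equals the b-count, so i ≠ j fails. So xy^t z = a^{p+p!} b^{p+p!} ∉ L.
This contradicts the pumping lemma, so L is not regular.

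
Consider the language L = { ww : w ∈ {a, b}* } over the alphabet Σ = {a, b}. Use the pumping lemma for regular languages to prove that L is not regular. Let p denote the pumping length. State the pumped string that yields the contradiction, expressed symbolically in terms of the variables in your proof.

a^{p+k} b^p a^p b^p

Toward a contradiction, assume L is regular with pumping length p.
Take w = a^p b^p a^p b^p = uu where u = a^pb^p; then w ∈ L and |w| = 4p ≥ p.
By the pumping lemma, w = xyz with |xy| ≤ p and |y| > 0.
Since the first p symbols of w are all a's and |xy| ≤ p, y lies entirely in the leading a-block: y = a^k for some k with 1 ≤ k ≤ p.
Pump with i = 2: xy^2z = a^{p+k} b^p a^p b^p, of length 4p+k. Suppose this equals vv. The string starts with a and ends with b, so v does too; thus the boundary between the two copies of v is a b→a transition. There is exactly one such transition, at position 2p+k, so |v| = 2p+k and |vv| = 4p+2k ≠ 4p+k since k ≥ 1. So xy^2z ∉ L.
This is a contradiction; hence L is not regular.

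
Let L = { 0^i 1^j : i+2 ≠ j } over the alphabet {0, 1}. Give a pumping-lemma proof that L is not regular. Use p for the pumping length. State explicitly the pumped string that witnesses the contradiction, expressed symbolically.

Assume L is regular; let p be its pumping constant.
Choose w = 0^p 1^{p+p!+2}. Since p ≠ (p+p!+2)-2 = p+p!, w ∈ L; and |w| ≥ p.
Write w = xyz as guaranteed by the lemma, with |xy| ≤ p and y is nonempty.
Because |xy| ≤ p and w begins with p copies of 0, we have y = 0^k with 1 ≤ k ≤ p.
Since 1 ≤ k ≤ p, k divides p!; set t = 1 + p!/k. Then xy^t z has p + (p!/k)·k = p + p! copies of 0. Now the 0-count is p+p! and (1-count)-2 = (p+p!+2)-2 = p+p!, so i+2 ≠ j fails. So xy^t z = 0^{p+p!} 1^{p+p!+2} ∉ L.
This contradicts the pumping lemma, so L is not regular.

0^{p+p!} 1^{p+p!+2}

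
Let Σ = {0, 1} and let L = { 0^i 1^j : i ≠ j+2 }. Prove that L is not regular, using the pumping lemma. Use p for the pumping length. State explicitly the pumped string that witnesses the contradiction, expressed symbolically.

Assume L is regular. Let p be the pumping length given by the pumping lemma.
Choose w = 0^p 1^{p+p!-2}. Since p ≠ (p+p!-2)+2 = p+p!, w ∈ L; and |w| ≥ p.
Write w = xyz as guaranteed by the lemma, with |xy| ≤ p and |y| ≥ 1.
Because |xy| ≤ p and w begins with p copies of 0, we have y = 0^k with 1 ≤ k ≤ p.
Since 1 ≤ k ≤ p, k divides p!; set t = 1 + p!/k. Then xy^t z has p + (p!/k)·k = p + p! copies of 0. Now the 0-count is p+p! and (1-count)+2 = (p+p!-2)+2 = p+p!, so i ≠ j+2 fails. So xy^t z = 0^{p+p!} 1^{p+p!-2} ∉ L.
Contradiction. Therefore L is not regular.

0^{p+p!} 1^{p+p!-2}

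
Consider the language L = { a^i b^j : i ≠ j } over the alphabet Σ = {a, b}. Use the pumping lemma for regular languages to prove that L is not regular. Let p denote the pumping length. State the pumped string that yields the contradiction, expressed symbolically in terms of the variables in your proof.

Assume L is regular. Let p be the pumping length given by the pumping lemma.
Choose w = a^p b^{p+p!}. Since p ≠ p+p!, w ∈ L; and |w| ≥ p.
By the pumping lemma, w = xyz with |xy| ≤ p and |y| ≥ 1.
Because |xy| ≤ p and w begins with p copies of a, we have y = a^k with 1 ≤ k ≤ p.
Since 1 ≤ k ≤ p, k divides p!; set t = 1 + p!/k. Then xy^t z has p + (p!/k)·k = p + p! copies of a. Now the a-count equals the b-count, so i ≠ j fails. So xy^t z = a^{p+p!} b^{p+p!} ∉ L.
This contradicts the pumping lemma, so L is not regular.

a^{p+p!} b^{p+p!}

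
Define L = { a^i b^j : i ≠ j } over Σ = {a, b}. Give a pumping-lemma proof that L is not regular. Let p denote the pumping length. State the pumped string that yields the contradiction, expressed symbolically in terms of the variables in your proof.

a^{p+p!} b^{p+p!}

Assume L is regular. Let p be the pumping length given by the pumping lemma.
Choose w = a^p b^{p+p!}. Since p ≠ p+p!, w ∈ L; and |w| ≥ p.
Write w = xyz as guaranteed by the lemma, with |xy| ≤ p and y is nonempty.
Because |xy| ≤ p and w begins with p copies of a, we have y = a^k with 1 ≤ k ≤ p.
Since 1 ≤ k ≤ p, k divides p!; set t = 1 + p!/k. Then xy^t z has p + (p!/k)·k = p + p! copies of a. Now the a-count equals the b-count, so i ≠ j fails. So xy^t z = a^{p+p!} b^{p+p!} ∉ L.
Contradiction. Therefore L is not regular.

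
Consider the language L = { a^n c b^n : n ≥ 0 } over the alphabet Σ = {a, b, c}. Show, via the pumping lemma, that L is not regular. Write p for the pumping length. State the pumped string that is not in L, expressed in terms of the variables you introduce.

Suppose for contradiction that L is regular, and let p be the pumping length.
Take w = a^p c b^p ∈ L with |w| = 2p+1 ≥ p.
The pumping lemma gives a decomposition w = xyz where |xy| ≤ p and y is nonempty.
Because |xy| ≤ p and w begins with p copies of a, we have y = a^k with 1 ≤ k ≤ p.
Pump with i = 2: xy^2z = a^{p+k} c b^p, which would require p+k = p. But k ≥ 1, so xy^2z ∉ L.
This is a contradiction; hence L is not regular.

a^{p+k} c b^p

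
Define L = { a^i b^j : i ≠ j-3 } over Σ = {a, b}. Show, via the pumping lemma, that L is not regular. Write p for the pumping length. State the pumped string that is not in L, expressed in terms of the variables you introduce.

a^{p+p!} b^{p+p!+3}

Toward a contradiction, assume L is regular with pumping length p.
Choose w = a^p b^{p+p!+3}. Since p ≠ (p+p!+3)-3 = p+p!, w ∈ L; and |w| ≥ p.
By the pumping lemma, w = xyz with |xy| ≤ p and |y| > 0.
Because |xy| ≤ p and w begins with p copies of a, we have y = a^k with 1 ≤ k ≤ p.
Since 1 ≤ k ≤ p, k divides p!; set t = 1 + p!/k. Then xy^t z has p + (p!/k)·k = p + p! copies of a. Now the a-count is p+p! and (b-count)-3 = (p+p!+3)-3 = p+p!, so i ≠ j-3 fails. So xy^t z = a^{p+p!} b^{p+p!+3} ∉ L.
This is a contradiction; hence L is not regular.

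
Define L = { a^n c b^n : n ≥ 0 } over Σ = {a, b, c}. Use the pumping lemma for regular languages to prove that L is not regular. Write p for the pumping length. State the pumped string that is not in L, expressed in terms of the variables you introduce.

a^{p+k} c b^p

Toward a contradiction, assume L is regular with pumping length p.
Take w = a^p c b^p ∈ L with |w| = 2p+1 ≥ p.
The pumping lemma gives a decomposition w = xyz where |xy| ≤ p and y is nonempty.
Because |xy| ≤ p and w begins with p copies of a, we have y = a^k with 1 ≤ k ≤ p.
Pump with i = 2: xy^2z = a^{p+k} c b^p, which would require p+k = p. But k ≥ 1, so xy^2z ∉ L.
This contradicts the pumping lemma, so L is not regular.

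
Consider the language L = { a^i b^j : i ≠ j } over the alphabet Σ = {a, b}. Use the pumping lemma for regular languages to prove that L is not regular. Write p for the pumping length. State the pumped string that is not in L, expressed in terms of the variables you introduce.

Assume L is regular. Let p be the pumping length given by the pumping lemma.
Choose w = a^p b^{p+p!}. Since p ≠ p+p!, w ∈ L; and |w| ≥ p.
Write w = xyz as guaranteed by the lemma, with |xy| ≤ p and |y| ≥ 1.
The first p characters of w are a's, so xy (and hence y) consists only of a's. Write y = a^k, 1 ≤ k ≤ p.
Since 1 ≤ k ≤ p, k divides p!; set t = 1 + p!/k. Then xy^t z has p + (p!/k)·k = p + p! copies of a. Now the a-count equals the b-count, so i ≠ j fails. So xy^t z = a^{p+p!} b^{p+p!} ∉ L.
Contradiction. Therefore L is not regular.

a^{p+p!} b^{p+p!}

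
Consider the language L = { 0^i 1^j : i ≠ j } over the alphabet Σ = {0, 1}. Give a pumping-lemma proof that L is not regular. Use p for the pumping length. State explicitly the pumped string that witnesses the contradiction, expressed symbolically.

0^{p+p!} 1^{p+p!}

Toward a contradiction, assume L is regular with pumping length p.
Choose w = 0^p 1^{p+p!}. Since p ≠ p+p!, w ∈ L; and |w| ≥ p.
By the pumping lemma, w = xyz with |xy| ≤ p and y is nonempty.
Because |xy| ≤ p and w begins with p copies of 0, we have y = 0^k with 1 ≤ k ≤ p.
Since 1 ≤ k ≤ p, k divides p!; set t = 1 + p!/k. Then xy^t z has p + (p!/k)·k = p + p! copies of 0. Now the 0-count equals the 1-count, so i ≠ j fails. So xy^t z = 0^{p+p!} 1^{p+p!} ∉ L.
This contradicts the pumping lemma, so L is not regular.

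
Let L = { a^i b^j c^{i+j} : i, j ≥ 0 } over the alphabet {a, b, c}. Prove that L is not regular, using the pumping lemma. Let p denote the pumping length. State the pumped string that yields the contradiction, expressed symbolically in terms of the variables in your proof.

a^{p+k} b^p c^{2p}

Suppose for contradiction that L is regular, and let p be the pumping length.
Take w = a^p b^p c^{2p} ∈ L (with i=j=p, i+j=2p), |w| = 4p ≥ p.
By the pumping lemma, w = xyz with |xy| ≤ p and y is nonempty.
Since the first p symbols of w are all a's and |xy| ≤ p, y lies entirely in the leading a-block: y = a^k for some k with 1 ≤ k ≤ p.
Consider xy^2z = a^{p+k} b^p c^{2p}. Now the a- and b-counts sum to 2p+k, but the c-count is 2p ≠ 2p+k. So xy^2z ∉ L.
This is a contradiction; hence L is not regular.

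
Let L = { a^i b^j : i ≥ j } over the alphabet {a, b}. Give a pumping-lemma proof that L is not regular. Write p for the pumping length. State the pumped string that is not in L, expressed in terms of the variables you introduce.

a^{p-k} b^p

Assume L is regular. Let p be the pumping length given by the pumping lemma.
Choose w = a^p b^p ∈ L, with |w| = 2p ≥ p.
The pumping lemma gives a decomposition w = xyz where |xy| ≤ p and y is nonempty.
The first p characters of w are a's, so xy (and hence y) consists only of a's. Write y = a^k, 1 ≤ k ≤ p.
Consider xy^0z = xz = a^{p-k} b^p. Since k ≥ 1, the a-count p-k is less than p, so i ≥ j fails; thus xz ∉ L.
This contradicts the pumping lemma, so L is not regular.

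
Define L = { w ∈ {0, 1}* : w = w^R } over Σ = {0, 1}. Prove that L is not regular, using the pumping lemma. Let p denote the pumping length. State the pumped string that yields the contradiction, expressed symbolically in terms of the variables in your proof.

0^{p+k} 1 0^p

Suppose for contradiction that L is regular, and let p be the pumping length.
Take w = 0^p 1 0^p, a palindrome of length 2p+1 ≥ p.
By the pumping lemma, w = xyz with |xy| ≤ p and |y| > 0.
The first p characters of w are 0's, so xy (and hence y) consists only of 0's. Write y = 0^k, 1 ≤ k ≤ p.
Pump with i = 2: xy^2z = 0^{p+k} 1 0^p. Its reverse is 0^p 1 0^{p+k}, which differs from xy^2z since k ≥ 1. So xy^2z is not a palindrome and xy^2z ∉ L.
Contradiction. Therefore L is not regular.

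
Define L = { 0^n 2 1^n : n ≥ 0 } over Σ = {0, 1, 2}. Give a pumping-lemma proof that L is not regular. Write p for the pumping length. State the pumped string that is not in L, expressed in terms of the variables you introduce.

0^{p+k} 2 1^p

Toward a contradiction, assume L is regular with pumping length p.
Take w = 0^p 2 1^p ∈ L with |w| = 2p+1 ≥ p.
The pumping lemma gives a decomposition w = xyz where |xy| ≤ p and |y| > 0.
Since the first p symbols of w are all 0's and |xy| ≤ p, y lies entirely in the leading 0-block: y = 0^k for some k with 1 ≤ k ≤ p.
Pump with i = 2: xy^2z = 0^{p+k} 2 1^p, which would require p+k = p. But k ≥ 1, so xy^2z ∉ L.
This contradicts the pumping lemma, so L is not regular.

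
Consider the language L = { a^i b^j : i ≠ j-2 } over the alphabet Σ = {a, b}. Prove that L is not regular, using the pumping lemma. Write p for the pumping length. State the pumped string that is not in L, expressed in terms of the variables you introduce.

a^{p+p!} b^{p+p!+2}

Assume L is regular; let p be its pumping constant.
Choose w = a^p b^{p+p!+2}. Since p ≠ (p+p!+2)-2 = p+p!, w ∈ L; and |w| ≥ p.
By the pumping lemma, w = xyz with |xy| ≤ p and |y| > 0.
Because |xy| ≤ p and w begins with p copies of a, we have y = a^k with 1 ≤ k ≤ p.
Since 1 ≤ k ≤ p, k divides p!; set t = 1 + p!/k. Then xy^t z has p + (p!/k)·k = p + p! copies of a. Now the a-count is p+p! and (b-count)-2 = (p+p!+2)-2 = p+p!, so i ≠ j-2 fails. So xy^t z = a^{p+p!} b^{p+p!+2} ∉ L.
Contradiction. Therefore L is not regular.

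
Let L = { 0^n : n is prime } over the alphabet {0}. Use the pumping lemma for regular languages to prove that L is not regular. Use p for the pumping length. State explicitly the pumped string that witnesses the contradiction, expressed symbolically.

Assume L is regular; let p be its pumping constant.
Let q be a prime with q ≥ p+2 (infinitely many primes exist), and take w = 0^q ∈ L with |w| = q ≥ p.
The pumping lemma gives a decomposition w = xyz where |xy| ≤ p and |y| ≥ 1.
Then y = 0^k for some k with 1 ≤ k ≤ p.
Since 1 ≤ k ≤ p, |xz| = q-k. Pump with i = q+1: |xy^{q+1}z| = (q-k)+(q+1)k = q+qk = q(1+k), which is composite (both factors ≥ 2). So xy^{q+1}z = 0^{q(1+k)} ∉ L.
Contradiction. Therefore L is not regular.

0^{q(1+k)}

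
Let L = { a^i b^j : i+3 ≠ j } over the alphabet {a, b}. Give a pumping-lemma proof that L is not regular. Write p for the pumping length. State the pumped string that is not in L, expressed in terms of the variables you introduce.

Toward a contradiction, assume L is regular with pumping length p.
Choose w = a^p b^{p+p!+3}. Since p ≠ (p+p!+3)-3 = p+p!, w ∈ L; and |w| ≥ p.
By the pumping lemma, w = xyz with |xy| ≤ p and |y| > 0.
The first p characters of w are a's, so xy (and hence y) consists only of a's. Write y = a^k, 1 ≤ k ≤ p.
Since 1 ≤ k ≤ p, k divides p!; set t = 1 + p!/k. Then xy^t z has p + (p!/k)·k = p + p! copies of a. Now the a-count is p+p! and (b-count)-3 = (p+p!+3)-3 = p+p!, so i+3 ≠ j fails. So xy^t z = a^{p+p!} b^{p+p!+3} ∉ L.
This is a contradiction; hence L is not regular.

a^{p+p!} b^{p+p!+3}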